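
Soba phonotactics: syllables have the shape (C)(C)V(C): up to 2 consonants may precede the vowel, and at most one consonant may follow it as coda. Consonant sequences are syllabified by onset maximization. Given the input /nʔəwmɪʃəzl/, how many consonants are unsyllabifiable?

The consonants /l/ cannot be parsed into a legal (C)(C)V(C) syllable (at most one coda consonant is licensed; onsets may contain at most 2 consonants).

1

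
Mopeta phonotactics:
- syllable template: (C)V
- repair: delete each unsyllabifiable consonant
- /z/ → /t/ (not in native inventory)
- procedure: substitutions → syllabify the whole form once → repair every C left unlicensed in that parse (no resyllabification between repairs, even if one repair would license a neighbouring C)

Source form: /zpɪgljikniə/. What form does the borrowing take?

Substitution: /z/ → /t/, giving /tpɪgljikniə/.
Syllabifying with onset maximization leaves /t/, /g/, /l/, /k/ stranded (no codas are permitted; onsets are limited to one consonant).
Each unlicensed consonant is deleted: /t/, /g/, /l/, /k/.

pɪjiniə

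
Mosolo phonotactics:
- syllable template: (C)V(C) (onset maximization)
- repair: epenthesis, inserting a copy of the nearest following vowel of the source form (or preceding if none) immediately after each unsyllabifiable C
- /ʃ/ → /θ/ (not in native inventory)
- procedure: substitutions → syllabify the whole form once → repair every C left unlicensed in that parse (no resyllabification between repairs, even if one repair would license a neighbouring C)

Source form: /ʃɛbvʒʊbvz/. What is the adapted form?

Substitution: /ʃ/ → /θ/, giving /θɛbvʒʊbvz/.
The consonants /v/, /v/, /z/ cannot be parsed into a legal (C)V(C) syllable (at most one coda consonant is licensed; onsets are limited to one consonant).
Epenthesis after each stranded consonant: /v/ → /vʊ/, /v/ → /vʊ/, /z/ → /zʊ/.

θɛbvʊʒʊbvʊzʊ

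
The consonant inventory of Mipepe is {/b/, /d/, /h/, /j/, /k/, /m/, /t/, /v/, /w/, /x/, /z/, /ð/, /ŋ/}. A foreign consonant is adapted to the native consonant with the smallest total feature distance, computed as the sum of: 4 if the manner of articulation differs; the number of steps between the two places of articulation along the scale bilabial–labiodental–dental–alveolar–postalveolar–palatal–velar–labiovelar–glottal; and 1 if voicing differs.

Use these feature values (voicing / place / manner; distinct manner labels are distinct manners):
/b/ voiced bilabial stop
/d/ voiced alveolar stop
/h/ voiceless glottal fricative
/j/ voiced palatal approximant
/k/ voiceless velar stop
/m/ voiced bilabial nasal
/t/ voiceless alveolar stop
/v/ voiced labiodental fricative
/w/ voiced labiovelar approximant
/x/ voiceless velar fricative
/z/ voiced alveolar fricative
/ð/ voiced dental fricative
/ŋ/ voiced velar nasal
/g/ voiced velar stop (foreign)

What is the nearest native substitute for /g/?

/k/ is closest: same manner (stop), place distance 0 (velar→velar), voicing differs (+1); total 1. Next closest is /d/ at distance 3.

k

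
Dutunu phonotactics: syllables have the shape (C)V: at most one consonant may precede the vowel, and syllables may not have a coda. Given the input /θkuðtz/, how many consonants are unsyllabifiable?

4

Under (C)V, the unsyllabifiable consonants are /θ/, /ð/, /t/, /z/ (no codas are permitted; onsets are limited to one consonant).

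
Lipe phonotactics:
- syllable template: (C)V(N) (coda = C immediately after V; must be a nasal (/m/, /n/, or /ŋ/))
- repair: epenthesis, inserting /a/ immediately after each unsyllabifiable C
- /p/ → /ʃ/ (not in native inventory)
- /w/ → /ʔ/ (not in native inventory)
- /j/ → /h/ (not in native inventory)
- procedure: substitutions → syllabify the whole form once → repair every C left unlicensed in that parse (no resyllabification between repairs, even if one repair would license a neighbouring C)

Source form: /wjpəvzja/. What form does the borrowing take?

Substitution: /w/ → /ʔ/, /j/ → /h/, /p/ → /ʃ/, giving /ʔhʃəvzha/.
Syllabifying with onset maximization leaves /ʔ/, /h/, /v/, /z/ stranded (only a nasal (/m/, /n/, or /ŋ/) is licensed in coda position; onsets are limited to one consonant).
Epenthesis after each stranded consonant: /ʔ/ → /ʔa/, /h/ → /ha/, /v/ → /va/, /z/ → /za/.

ʔahaʃəvazaha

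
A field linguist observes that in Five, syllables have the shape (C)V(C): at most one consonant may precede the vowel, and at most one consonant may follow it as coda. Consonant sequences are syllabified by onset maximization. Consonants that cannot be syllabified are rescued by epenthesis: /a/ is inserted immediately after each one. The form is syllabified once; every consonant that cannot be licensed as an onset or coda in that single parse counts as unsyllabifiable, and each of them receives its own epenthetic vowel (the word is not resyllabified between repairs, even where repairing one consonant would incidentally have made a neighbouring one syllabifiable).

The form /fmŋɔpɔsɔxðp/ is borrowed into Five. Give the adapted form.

famaŋɔpɔsɔxðapa

Under (C)V(C), the unsyllabifiable consonants are /f/, /m/, /ð/, /p/ (at most one coda consonant is licensed; onsets are limited to one consonant).
Each unlicensed consonant becomes the onset of a new syllable: /f/ → /fa/, /m/ → /ma/, /ð/ → /ða/, /p/ → /pa/.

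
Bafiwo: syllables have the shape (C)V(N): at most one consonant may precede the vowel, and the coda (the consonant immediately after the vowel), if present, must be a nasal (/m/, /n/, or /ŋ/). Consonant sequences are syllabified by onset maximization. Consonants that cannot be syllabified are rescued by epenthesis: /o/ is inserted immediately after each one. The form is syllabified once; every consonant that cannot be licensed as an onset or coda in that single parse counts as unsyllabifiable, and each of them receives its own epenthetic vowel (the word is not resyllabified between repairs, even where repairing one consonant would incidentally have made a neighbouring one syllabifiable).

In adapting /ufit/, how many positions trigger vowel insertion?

The unsyllabifiable consonants are /t/; each receives one epenthetic vowel.

1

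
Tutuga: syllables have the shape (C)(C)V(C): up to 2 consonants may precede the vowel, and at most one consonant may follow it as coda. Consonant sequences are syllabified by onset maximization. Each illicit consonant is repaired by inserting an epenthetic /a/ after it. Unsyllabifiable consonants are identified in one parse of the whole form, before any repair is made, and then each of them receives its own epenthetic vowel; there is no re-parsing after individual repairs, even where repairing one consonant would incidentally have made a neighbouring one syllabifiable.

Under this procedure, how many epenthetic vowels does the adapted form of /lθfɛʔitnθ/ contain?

3

The unsyllabifiable consonants are /l/, /n/, /θ/; each receives one epenthetic vowel.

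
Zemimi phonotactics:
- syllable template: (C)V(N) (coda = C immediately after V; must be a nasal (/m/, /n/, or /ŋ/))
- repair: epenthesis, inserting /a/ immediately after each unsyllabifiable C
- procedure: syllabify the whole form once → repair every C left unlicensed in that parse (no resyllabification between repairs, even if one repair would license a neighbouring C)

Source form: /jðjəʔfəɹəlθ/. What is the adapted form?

Under (C)V(N), the unsyllabifiable consonants are /j/, /ð/, /ʔ/, /l/, /θ/ (only a nasal (/m/, /n/, or /ŋ/) is licensed in coda position; onsets are limited to one consonant).
Inserting the epenthetic vowel yields /j/ → /ja/, /ð/ → /ða/, /ʔ/ → /ʔa/, /l/ → /la/, /θ/ → /θa/.

jaðajəʔafəɹəlaθa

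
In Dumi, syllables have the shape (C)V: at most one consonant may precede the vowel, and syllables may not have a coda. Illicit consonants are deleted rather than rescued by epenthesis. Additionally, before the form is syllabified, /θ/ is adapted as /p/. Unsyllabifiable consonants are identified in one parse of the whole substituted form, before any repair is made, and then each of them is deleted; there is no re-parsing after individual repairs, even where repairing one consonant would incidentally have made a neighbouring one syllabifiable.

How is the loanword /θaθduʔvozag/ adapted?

paduvoza

Substitution: /θ/ → /p/, giving /papduʔvozag/.
The consonants /p/, /ʔ/, /g/ cannot be parsed into a legal (C)V syllable (no codas are permitted; onsets are limited to one consonant).
Each unlicensed consonant is deleted: /p/, /ʔ/, /g/.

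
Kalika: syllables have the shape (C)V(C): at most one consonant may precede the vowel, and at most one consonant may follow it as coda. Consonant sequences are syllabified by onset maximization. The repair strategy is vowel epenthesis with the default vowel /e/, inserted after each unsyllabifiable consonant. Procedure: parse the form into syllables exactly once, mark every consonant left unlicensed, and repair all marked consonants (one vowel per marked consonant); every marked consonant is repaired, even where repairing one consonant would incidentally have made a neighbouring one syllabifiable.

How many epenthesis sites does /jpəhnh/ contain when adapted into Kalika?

3

The unsyllabifiable consonants are /j/, /n/, /h/; each receives one epenthetic vowel.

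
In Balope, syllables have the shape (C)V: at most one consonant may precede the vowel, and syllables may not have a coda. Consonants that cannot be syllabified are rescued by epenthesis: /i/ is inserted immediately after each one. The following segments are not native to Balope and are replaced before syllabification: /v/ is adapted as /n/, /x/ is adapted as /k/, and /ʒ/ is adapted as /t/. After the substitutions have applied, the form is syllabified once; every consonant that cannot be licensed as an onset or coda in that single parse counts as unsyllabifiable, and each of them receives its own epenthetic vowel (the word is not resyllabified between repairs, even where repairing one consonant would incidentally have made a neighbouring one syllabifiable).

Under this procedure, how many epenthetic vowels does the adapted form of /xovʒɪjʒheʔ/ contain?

4

After substitution the input is /kontɪjtheʔ/.
The unsyllabifiable consonants are /n/, /j/, /t/, /ʔ/; each receives one epenthetic vowel.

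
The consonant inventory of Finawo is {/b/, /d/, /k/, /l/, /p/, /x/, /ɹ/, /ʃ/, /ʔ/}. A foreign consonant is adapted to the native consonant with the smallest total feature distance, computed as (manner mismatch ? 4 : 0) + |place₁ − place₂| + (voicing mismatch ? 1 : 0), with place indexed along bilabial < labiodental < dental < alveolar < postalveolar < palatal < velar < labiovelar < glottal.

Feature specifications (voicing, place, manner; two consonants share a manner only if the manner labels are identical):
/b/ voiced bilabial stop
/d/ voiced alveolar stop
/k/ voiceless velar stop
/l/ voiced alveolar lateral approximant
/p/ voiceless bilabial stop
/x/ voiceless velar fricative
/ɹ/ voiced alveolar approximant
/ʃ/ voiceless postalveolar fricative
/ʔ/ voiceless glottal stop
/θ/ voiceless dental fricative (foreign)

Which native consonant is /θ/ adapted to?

ʃ

/ʃ/ is closest: same manner (fricative), place distance 2 (dental→postalveolar), same voicing; total 2. Next closest is /x/ at distance 4.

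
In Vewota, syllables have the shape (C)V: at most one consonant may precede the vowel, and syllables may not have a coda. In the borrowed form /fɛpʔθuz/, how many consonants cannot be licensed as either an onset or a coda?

Under (C)V, the unsyllabifiable consonants are /p/, /ʔ/, /z/ (no codas are permitted; onsets are limited to one consonant).

3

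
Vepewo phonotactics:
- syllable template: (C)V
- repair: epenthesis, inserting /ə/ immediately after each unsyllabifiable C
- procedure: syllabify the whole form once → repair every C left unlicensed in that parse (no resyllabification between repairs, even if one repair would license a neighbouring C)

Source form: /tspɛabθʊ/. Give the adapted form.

təsəpɛabəθʊ

The consonants /t/, /s/, /b/ cannot be parsed into a legal (C)V syllable (no codas are permitted; onsets are limited to one consonant).
Epenthesis after each stranded consonant: /t/ → /tə/, /s/ → /sə/, /b/ → /bə/.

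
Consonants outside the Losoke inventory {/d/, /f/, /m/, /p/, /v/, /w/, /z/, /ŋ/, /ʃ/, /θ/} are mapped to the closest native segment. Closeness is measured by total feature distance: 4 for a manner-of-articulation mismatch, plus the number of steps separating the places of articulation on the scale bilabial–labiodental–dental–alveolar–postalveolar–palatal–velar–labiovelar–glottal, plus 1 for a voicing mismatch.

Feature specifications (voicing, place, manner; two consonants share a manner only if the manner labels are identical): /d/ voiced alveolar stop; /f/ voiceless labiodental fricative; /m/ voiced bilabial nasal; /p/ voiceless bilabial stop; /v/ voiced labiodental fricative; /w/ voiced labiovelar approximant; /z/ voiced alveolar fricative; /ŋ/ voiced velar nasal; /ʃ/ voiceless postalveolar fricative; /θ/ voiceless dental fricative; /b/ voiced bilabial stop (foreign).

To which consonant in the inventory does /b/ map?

/p/ is closest: same manner (stop), place distance 0 (bilabial→bilabial), voicing differs (+1); total 1. Next closest is /d/ at distance 3.

p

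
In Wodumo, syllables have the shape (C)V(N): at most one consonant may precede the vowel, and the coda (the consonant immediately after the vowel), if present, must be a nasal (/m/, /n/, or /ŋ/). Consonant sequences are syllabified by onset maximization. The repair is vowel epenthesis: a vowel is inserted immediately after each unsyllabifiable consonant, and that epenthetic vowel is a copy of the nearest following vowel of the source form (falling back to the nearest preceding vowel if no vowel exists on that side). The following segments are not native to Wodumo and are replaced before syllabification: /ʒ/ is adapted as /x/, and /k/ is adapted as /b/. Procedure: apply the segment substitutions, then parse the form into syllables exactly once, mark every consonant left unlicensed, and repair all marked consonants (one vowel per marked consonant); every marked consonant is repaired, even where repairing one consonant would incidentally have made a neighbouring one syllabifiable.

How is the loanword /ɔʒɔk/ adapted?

Substitution: /ʒ/ → /x/, /k/ → /b/, giving /ɔxɔb/.
Under (C)V(N), the unsyllabifiable consonants are /b/ (only a nasal (/m/, /n/, or /ŋ/) is licensed in coda position; onsets are limited to one consonant).
Inserting the epenthetic vowel yields /b/ → /bɔ/.

ɔxɔbɔ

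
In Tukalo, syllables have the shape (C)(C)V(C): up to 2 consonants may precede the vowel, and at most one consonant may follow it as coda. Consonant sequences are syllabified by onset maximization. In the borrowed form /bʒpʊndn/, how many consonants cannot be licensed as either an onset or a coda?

3

Syllabifying with onset maximization leaves /b/, /d/, /n/ stranded (at most one coda consonant is licensed; onsets may contain at most 2 consonants).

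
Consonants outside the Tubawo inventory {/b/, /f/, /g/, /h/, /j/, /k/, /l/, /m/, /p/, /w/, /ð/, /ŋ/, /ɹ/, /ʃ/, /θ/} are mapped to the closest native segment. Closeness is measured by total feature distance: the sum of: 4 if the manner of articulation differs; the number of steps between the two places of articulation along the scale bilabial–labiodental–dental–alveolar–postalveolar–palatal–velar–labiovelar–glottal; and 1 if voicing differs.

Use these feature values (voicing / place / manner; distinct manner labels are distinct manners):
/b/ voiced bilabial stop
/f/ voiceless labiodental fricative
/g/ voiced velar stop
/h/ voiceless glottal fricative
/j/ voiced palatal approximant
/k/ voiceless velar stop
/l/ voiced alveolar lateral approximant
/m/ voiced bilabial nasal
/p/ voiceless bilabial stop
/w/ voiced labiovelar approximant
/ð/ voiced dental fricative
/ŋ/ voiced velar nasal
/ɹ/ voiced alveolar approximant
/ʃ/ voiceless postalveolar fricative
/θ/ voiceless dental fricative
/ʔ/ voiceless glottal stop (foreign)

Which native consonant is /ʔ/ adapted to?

/k/ is closest: same manner (stop), place distance 2 (glottal→velar), same voicing; total 2. Next closest is /g/ at distance 3.

k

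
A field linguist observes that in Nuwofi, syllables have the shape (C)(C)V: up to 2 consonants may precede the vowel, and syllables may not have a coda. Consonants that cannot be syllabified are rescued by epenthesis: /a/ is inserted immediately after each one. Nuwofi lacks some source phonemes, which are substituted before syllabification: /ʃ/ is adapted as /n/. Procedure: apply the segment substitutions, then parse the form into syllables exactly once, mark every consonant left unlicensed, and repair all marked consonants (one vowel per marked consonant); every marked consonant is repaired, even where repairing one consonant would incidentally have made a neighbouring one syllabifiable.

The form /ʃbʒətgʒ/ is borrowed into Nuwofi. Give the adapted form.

Substitution: /ʃ/ → /n/, giving /nbʒətgʒ/.
The consonants /n/, /t/, /g/, /ʒ/ cannot be parsed into a legal (C)(C)V syllable (no codas are permitted; onsets may contain at most 2 consonants).
Each unlicensed consonant becomes the onset of a new syllable: /n/ → /na/, /t/ → /ta/, /g/ → /ga/, /ʒ/ → /ʒa/.

nabʒətagaʒa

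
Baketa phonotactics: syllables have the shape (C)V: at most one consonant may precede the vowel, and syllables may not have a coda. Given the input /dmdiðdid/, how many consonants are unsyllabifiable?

Under (C)V, the unsyllabifiable consonants are /d/, /m/, /ð/, /d/ (no codas are permitted; onsets are limited to one consonant).

4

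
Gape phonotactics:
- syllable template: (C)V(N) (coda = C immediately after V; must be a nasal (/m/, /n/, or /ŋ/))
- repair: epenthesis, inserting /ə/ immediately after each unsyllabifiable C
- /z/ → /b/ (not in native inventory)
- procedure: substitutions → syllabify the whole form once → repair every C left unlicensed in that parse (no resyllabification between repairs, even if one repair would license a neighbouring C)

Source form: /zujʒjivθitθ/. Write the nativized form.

Substitution: /z/ → /b/, giving /bujʒjivθitθ/.
Under (C)V(N), the unsyllabifiable consonants are /j/, /ʒ/, /v/, /t/, /θ/ (only a nasal (/m/, /n/, or /ŋ/) is licensed in coda position; onsets are limited to one consonant).
Inserting the epenthetic vowel yields /j/ → /jə/, /ʒ/ → /ʒə/, /v/ → /və/, /t/ → /tə/, /θ/ → /θə/.

bujəʒəjivəθitəθə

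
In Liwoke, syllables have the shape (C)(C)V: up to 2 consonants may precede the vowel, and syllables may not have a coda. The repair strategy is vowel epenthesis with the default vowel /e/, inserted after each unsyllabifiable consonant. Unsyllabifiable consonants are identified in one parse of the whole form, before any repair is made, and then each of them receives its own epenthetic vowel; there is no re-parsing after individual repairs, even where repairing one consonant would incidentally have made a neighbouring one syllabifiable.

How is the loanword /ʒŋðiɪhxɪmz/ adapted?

Syllabifying with onset maximization leaves /ʒ/, /m/, /z/ stranded (no codas are permitted; onsets may contain at most 2 consonants).
Inserting the epenthetic vowel yields /ʒ/ → /ʒe/, /m/ → /me/, /z/ → /ze/.

ʒeŋðiɪhxɪmeze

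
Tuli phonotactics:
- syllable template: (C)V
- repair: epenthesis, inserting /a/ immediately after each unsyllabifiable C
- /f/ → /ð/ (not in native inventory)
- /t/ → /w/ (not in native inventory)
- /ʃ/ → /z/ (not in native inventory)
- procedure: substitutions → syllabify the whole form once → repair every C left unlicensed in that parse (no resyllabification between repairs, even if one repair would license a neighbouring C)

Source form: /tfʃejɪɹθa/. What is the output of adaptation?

waðazejɪɹaθa

Substitution: /t/ → /w/, /f/ → /ð/, /ʃ/ → /z/, giving /wðzejɪɹθa/.
Syllabifying with onset maximization leaves /w/, /ð/, /ɹ/ stranded (no codas are permitted; onsets are limited to one consonant).
Epenthesis after each stranded consonant: /w/ → /wa/, /ð/ → /ða/, /ɹ/ → /ɹa/.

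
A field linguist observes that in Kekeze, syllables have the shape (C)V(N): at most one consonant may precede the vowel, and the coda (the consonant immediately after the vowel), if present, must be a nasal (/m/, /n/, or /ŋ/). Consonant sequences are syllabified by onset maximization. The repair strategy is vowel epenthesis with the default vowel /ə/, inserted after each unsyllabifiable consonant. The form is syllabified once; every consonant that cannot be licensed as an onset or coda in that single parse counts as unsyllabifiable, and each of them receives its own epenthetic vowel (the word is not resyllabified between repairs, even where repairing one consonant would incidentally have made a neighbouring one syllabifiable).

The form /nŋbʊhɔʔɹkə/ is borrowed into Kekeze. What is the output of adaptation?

nəŋəbʊhɔʔəɹəkə

Syllabifying with onset maximization leaves /n/, /ŋ/, /ʔ/, /ɹ/ stranded (only a nasal (/m/, /n/, or /ŋ/) is licensed in coda position; onsets are limited to one consonant).
Inserting the epenthetic vowel yields /n/ → /nə/, /ŋ/ → /ŋə/, /ʔ/ → /ʔə/, /ɹ/ → /ɹə/.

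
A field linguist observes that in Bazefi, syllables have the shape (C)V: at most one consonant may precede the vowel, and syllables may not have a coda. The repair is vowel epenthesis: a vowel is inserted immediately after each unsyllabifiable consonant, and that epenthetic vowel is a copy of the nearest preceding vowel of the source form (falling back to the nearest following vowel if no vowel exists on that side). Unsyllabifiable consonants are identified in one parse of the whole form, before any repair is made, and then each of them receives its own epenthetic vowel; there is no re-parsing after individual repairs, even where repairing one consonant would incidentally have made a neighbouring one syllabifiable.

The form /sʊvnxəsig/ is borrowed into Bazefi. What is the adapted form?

Syllabifying with onset maximization leaves /v/, /n/, /g/ stranded (no codas are permitted; onsets are limited to one consonant).
Epenthesis after each stranded consonant: /v/ → /vʊ/, /n/ → /nʊ/, /g/ → /gi/.

sʊvʊnʊxəsigi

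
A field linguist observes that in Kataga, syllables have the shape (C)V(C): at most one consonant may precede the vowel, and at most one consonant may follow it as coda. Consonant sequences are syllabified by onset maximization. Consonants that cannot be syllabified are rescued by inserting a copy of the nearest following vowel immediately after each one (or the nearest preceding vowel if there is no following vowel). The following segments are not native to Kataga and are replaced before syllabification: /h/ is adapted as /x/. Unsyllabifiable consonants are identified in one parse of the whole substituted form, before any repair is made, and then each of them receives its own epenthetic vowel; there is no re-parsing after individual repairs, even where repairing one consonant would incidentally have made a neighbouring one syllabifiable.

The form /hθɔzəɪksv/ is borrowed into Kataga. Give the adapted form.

Substitution: /h/ → /x/, giving /xθɔzəɪksv/.
Under (C)V(C), the unsyllabifiable consonants are /x/, /s/, /v/ (at most one coda consonant is licensed; onsets are limited to one consonant).
Epenthesis after each stranded consonant: /x/ → /xɔ/, /s/ → /sɪ/, /v/ → /vɪ/.

xɔθɔzəɪksɪvɪ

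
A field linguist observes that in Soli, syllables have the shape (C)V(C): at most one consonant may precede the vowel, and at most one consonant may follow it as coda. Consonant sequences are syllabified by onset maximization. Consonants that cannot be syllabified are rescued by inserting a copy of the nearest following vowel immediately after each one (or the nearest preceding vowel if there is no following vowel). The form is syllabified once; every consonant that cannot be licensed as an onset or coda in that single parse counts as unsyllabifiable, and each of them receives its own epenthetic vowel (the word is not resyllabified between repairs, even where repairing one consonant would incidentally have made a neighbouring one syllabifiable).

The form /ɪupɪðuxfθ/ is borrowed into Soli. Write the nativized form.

Syllabifying with onset maximization leaves /f/, /θ/ stranded (at most one coda consonant is licensed; onsets are limited to one consonant).
Epenthesis after each stranded consonant: /f/ → /fu/, /θ/ → /θu/.

ɪupɪðuxfuθu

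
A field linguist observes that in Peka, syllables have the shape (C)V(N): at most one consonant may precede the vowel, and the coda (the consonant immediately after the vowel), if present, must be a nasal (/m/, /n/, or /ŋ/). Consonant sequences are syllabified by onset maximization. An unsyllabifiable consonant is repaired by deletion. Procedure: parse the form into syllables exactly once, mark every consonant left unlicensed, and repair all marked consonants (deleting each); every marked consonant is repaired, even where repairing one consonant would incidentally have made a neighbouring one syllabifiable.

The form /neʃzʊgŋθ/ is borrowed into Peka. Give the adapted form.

The consonants /ʃ/, /g/, /ŋ/, /θ/ cannot be parsed into a legal (C)V(N) syllable (only a nasal (/m/, /n/, or /ŋ/) is licensed in coda position; onsets are limited to one consonant).
Each unlicensed consonant is deleted: /ʃ/, /g/, /ŋ/, /θ/.

nezʊ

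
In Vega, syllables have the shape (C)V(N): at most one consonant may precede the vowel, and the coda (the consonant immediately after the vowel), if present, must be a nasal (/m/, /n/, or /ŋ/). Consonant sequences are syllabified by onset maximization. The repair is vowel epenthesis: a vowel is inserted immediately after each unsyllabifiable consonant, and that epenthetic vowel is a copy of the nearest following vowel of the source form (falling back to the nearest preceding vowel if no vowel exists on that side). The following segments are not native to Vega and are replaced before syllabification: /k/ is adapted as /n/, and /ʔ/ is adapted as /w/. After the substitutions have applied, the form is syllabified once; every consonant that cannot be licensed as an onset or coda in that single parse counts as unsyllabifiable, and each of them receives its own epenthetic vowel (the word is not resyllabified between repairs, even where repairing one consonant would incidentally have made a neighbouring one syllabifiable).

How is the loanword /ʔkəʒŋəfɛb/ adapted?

Substitution: /ʔ/ → /w/, /k/ → /n/, giving /wnəʒŋəfɛb/.
Syllabifying with onset maximization leaves /w/, /ʒ/, /b/ stranded (only a nasal (/m/, /n/, or /ŋ/) is licensed in coda position; onsets are limited to one consonant).
Epenthesis after each stranded consonant: /w/ → /wə/, /ʒ/ → /ʒə/, /b/ → /bɛ/.

wənəʒəŋəfɛbɛ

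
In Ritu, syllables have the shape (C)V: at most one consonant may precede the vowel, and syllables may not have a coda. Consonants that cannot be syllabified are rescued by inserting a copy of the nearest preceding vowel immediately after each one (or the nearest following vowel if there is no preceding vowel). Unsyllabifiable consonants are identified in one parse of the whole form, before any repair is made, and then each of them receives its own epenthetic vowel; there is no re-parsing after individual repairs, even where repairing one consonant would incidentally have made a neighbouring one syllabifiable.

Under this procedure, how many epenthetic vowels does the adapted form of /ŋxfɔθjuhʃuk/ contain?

The unsyllabifiable consonants are /ŋ/, /x/, /θ/, /h/, /k/; each receives one epenthetic vowel.

5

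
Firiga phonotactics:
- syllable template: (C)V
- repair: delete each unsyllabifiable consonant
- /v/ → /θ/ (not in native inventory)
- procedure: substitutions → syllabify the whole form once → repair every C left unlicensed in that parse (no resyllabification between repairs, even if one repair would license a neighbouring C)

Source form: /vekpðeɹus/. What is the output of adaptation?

Substitution: /v/ → /θ/, giving /θekpðeɹus/.
Syllabifying with onset maximization leaves /k/, /p/, /s/ stranded (no codas are permitted; onsets are limited to one consonant).
Deletion applies to /k/, /p/, /s/.

θeðeɹu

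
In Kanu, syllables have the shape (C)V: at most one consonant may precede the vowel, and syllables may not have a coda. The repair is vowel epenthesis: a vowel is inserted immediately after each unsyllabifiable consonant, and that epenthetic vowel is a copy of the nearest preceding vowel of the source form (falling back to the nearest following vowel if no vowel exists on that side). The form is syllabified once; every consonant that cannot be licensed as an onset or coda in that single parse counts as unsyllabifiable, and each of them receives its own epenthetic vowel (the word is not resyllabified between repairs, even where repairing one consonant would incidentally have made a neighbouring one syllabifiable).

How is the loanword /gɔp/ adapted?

Syllabifying with onset maximization leaves /p/ stranded (no codas are permitted; onsets are limited to one consonant).
Inserting the epenthetic vowel yields /p/ → /pɔ/.

gɔpɔ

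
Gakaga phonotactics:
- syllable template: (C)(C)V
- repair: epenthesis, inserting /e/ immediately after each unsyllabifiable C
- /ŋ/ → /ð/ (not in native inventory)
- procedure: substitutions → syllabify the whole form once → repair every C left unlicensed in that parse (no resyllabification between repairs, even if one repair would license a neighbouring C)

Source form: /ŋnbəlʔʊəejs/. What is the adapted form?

Substitution: /ŋ/ → /ð/, giving /ðnbəlʔʊəejs/.
Syllabifying with onset maximization leaves /ð/, /j/, /s/ stranded (no codas are permitted; onsets may contain at most 2 consonants).
Each unlicensed consonant becomes the onset of a new syllable: /ð/ → /ðe/, /j/ → /je/, /s/ → /se/.

ðenbəlʔʊəejese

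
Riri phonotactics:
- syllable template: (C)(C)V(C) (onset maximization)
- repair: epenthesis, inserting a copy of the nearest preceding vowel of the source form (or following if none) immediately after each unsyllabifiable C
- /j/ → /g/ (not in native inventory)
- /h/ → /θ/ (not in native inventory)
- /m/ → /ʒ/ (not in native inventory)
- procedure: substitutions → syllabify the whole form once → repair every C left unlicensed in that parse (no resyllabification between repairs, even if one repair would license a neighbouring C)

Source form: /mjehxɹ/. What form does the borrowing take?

ʒgeθxeɹe

Substitution: /m/ → /ʒ/, /j/ → /g/, /h/ → /θ/, giving /ʒgeθxɹ/.
Under (C)(C)V(C), the unsyllabifiable consonants are /x/, /ɹ/ (at most one coda consonant is licensed; onsets may contain at most 2 consonants).
Each unlicensed consonant becomes the onset of a new syllable: /x/ → /xe/, /ɹ/ → /ɹe/.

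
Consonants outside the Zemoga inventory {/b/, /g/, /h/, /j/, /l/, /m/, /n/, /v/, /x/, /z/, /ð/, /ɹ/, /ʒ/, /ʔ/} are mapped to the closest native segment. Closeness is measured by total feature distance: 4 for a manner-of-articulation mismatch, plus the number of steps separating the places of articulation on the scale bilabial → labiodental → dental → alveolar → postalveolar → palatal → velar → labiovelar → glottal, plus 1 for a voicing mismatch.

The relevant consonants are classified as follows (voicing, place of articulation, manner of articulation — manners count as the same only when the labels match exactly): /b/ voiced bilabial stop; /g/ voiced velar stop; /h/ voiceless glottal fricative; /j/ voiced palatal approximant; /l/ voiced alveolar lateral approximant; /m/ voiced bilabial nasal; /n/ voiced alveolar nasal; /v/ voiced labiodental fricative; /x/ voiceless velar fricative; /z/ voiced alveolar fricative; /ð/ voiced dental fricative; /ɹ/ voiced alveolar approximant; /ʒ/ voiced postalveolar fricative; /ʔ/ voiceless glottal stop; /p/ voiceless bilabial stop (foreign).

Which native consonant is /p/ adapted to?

/b/ is closest: same manner (stop), place distance 0 (bilabial→bilabial), voicing differs (+1); total 1. Next closest is /m/ at distance 5.

b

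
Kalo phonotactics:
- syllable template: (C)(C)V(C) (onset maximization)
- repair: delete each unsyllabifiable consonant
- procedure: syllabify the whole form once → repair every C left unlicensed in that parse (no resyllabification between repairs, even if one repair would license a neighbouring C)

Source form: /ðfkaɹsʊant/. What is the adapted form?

fkaɹsʊan

Under (C)(C)V(C), the unsyllabifiable consonants are /ð/, /t/ (at most one coda consonant is licensed; onsets may contain at most 2 consonants).
Deleting the stranded consonants removes /ð/, /t/.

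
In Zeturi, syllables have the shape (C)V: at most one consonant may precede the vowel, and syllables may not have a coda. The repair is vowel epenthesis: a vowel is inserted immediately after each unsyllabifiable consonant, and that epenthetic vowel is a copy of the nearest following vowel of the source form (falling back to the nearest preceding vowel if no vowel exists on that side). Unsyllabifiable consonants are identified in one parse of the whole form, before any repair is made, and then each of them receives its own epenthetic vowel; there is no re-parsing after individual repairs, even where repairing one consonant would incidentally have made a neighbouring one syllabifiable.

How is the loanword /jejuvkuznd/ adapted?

jejuvukuzunudu

The consonants /v/, /z/, /n/, /d/ cannot be parsed into a legal (C)V syllable (no codas are permitted; onsets are limited to one consonant).
Epenthesis after each stranded consonant: /v/ → /vu/, /z/ → /zu/, /n/ → /nu/, /d/ → /du/.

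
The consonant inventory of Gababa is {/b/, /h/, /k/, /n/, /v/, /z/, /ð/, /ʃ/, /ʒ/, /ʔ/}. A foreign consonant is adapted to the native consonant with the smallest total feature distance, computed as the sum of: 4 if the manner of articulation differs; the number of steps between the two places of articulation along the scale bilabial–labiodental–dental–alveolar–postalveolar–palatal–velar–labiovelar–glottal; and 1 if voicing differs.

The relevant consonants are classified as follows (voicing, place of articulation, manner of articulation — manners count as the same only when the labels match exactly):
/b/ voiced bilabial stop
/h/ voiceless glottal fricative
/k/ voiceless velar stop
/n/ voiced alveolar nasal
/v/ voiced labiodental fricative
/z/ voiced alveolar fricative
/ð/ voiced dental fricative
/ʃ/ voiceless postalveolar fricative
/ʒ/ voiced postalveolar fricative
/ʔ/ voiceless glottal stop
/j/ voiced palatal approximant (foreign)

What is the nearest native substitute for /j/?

/ʒ/ is closest: manner differs (approximant→fricative, +4), place distance 1 (palatal→postalveolar), same voicing; total 5. Next closest is /k/ at distance 6.

ʒ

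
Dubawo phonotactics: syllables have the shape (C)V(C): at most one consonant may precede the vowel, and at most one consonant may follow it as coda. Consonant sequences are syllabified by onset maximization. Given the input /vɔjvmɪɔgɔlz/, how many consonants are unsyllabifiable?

2

Syllabifying with onset maximization leaves /v/, /z/ stranded (at most one coda consonant is licensed; onsets are limited to one consonant).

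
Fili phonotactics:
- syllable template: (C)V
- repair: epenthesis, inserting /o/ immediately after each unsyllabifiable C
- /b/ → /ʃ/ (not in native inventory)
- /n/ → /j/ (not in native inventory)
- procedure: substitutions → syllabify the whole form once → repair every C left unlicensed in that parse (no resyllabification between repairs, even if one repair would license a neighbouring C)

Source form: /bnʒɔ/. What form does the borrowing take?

Substitution: /b/ → /ʃ/, /n/ → /j/, giving /ʃjʒɔ/.
Syllabifying with onset maximization leaves /ʃ/, /j/ stranded (no codas are permitted; onsets are limited to one consonant).
Inserting the epenthetic vowel yields /ʃ/ → /ʃo/, /j/ → /jo/.

ʃojoʒɔ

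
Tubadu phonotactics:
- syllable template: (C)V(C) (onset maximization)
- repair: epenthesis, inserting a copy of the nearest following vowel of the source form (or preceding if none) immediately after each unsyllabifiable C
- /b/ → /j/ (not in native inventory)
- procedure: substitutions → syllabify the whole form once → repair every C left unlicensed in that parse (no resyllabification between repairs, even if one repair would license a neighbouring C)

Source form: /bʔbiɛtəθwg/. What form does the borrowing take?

Substitution: /b/ → /j/, giving /jʔjiɛtəθwg/.
Syllabifying with onset maximization leaves /j/, /ʔ/, /w/, /g/ stranded (at most one coda consonant is licensed; onsets are limited to one consonant).
Epenthesis after each stranded consonant: /j/ → /ji/, /ʔ/ → /ʔi/, /w/ → /wə/, /g/ → /gə/.

jiʔijiɛtəθwəgə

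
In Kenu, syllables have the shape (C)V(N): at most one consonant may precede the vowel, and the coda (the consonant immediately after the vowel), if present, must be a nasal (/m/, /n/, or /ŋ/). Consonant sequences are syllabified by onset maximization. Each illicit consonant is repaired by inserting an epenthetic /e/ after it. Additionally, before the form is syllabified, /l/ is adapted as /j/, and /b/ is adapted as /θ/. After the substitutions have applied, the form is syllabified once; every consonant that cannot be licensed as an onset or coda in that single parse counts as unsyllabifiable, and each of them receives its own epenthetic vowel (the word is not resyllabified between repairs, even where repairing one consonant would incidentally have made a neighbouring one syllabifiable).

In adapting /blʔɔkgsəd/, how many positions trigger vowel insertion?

After substitution the input is /θjʔɔkgsəd/.
The unsyllabifiable consonants are /θ/, /j/, /k/, /g/, /d/; each receives one epenthetic vowel.

5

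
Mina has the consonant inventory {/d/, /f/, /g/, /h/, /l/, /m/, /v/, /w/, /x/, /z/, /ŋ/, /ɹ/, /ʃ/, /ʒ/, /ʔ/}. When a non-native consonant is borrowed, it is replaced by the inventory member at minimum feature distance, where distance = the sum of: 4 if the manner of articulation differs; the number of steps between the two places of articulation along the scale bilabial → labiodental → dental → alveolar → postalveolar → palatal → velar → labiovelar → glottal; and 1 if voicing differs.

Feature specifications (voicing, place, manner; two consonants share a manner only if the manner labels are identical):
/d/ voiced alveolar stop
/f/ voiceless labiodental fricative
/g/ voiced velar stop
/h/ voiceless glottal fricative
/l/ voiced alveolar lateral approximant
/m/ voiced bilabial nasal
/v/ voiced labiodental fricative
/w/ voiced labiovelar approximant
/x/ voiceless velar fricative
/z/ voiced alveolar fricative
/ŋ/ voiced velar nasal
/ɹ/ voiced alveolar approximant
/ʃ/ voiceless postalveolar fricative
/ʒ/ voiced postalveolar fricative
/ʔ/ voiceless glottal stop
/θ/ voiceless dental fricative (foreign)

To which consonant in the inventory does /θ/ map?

f

/f/ is closest: same manner (fricative), place distance 1 (dental→labiodental), same voicing; total 1. Next closest is /v/ at distance 2.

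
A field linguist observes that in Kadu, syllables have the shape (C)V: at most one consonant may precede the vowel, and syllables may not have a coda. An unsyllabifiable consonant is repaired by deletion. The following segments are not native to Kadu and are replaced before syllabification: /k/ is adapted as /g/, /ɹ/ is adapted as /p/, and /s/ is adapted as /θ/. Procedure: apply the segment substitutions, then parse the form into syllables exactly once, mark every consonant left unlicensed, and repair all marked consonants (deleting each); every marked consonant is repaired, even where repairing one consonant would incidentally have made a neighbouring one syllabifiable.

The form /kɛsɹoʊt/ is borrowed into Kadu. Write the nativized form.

Substitution: /k/ → /g/, /s/ → /θ/, /ɹ/ → /p/, giving /gɛθpoʊt/.
Syllabifying with onset maximization leaves /θ/, /t/ stranded (no codas are permitted; onsets are limited to one consonant).
Each unlicensed consonant is deleted: /θ/, /t/.

gɛpoʊ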